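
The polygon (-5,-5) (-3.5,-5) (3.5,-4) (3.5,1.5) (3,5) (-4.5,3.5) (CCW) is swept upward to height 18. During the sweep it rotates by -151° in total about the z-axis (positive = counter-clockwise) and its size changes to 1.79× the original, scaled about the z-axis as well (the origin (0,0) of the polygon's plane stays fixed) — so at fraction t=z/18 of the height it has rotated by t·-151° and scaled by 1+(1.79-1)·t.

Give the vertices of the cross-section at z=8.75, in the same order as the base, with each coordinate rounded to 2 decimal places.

t = z/height = 8.75/18 = 0.486111
s = 1 + (scale-1)·z/height = 1 + (1.79-1)·8.75/18 = 1.384028
θ = twist·z/height = -151°·8.75/18 = -73.4028° = -1.281120 rad
cos θ = 0.285642, sin θ = -0.958336 (intermediates below are computed at full precision and shown rounded to 5 d.p.)
v1: (-5,-5) → rotate → (-6.21989,3.36347) → ×s → (-8.60850,4.65514) → (-8.61,4.66)
v2: (-3.5,-5) → rotate → (-5.79143,1.92597) → ×s → (-8.01550,2.66559) → (-8.02,2.67)
v3: (3.5,-4) → rotate → (-2.83360,-4.49675) → ×s → (-3.92178,-6.22362) → (-3.92,-6.22)
v4: (3.5,1.5) → rotate → (2.43725,-2.92571) → ×s → (3.37322,-4.04927) → (3.37,-4.05)
v5: (3,5) → rotate → (5.64861,-1.44680) → ×s → (7.81783,-2.00241) → (7.82,-2.00)
v6: (-4.5,3.5) → rotate → (2.06879,5.31226) → ×s → (2.86326,7.35232) → (2.86,7.35)

Cross-section at z=8.75: (-8.61,4.66) (-8.02,2.67) (-3.92,-6.22) (3.37,-4.05) (7.82,-2.00) (2.86,7.35)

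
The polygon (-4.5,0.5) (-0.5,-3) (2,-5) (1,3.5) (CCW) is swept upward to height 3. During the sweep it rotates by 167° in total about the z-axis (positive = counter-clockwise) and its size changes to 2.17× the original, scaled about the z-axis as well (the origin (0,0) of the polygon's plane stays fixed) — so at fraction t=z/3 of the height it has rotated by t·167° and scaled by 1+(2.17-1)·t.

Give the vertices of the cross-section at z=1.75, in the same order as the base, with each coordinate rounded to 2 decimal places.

t = z/height = 1.75/3 = 0.583333
s = 1 + (scale-1)·z/height = 1 + (2.17-1)·1.75/3 = 1.682500
θ = twist·z/height = 167°·1.75/3 = 97.4167° = 1.700242 rad
cos θ = -0.129084, sin θ = 0.991634 (intermediates below are computed at full precision and shown rounded to 5 d.p.)
v1: (-4.5,0.5) → rotate → (0.08506,-4.52689) → ×s → (0.14312,-7.61650) → (0.14,-7.62)
v2: (-0.5,-3) → rotate → (3.03944,-0.10856) → ×s → (5.11386,-0.18266) → (5.11,-0.18)
v3: (2,-5) → rotate → (4.70000,2.62869) → ×s → (7.90775,4.42277) → (7.91,4.42)
v4: (1,3.5) → rotate → (-3.59980,0.53984) → ×s → (-6.05667,0.90828) → (-6.06,0.91)

Cross-section at z=1.75: (0.14,-7.62) (5.11,-0.18) (7.91,4.42) (-6.06,0.91)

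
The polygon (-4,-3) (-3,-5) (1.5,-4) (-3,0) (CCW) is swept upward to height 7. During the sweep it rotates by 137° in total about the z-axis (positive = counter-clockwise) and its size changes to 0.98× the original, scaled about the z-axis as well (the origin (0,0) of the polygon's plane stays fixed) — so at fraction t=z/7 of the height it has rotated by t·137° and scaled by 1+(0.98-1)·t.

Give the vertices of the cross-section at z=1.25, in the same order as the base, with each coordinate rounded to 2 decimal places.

t = z/height = 1.25/7 = 0.178571
s = 1 + (scale-1)·z/height = 1 + (0.98-1)·1.25/7 = 0.996429
θ = twist·z/height = 137°·1.25/7 = 24.4643° = 0.426982 rad
cos θ = 0.910220, sin θ = 0.414126 (intermediates below are computed at full precision and shown rounded to 5 d.p.)
v1: (-4,-3) → rotate → (-2.39850,-4.38716) → ×s → (-2.38993,-4.37149) → (-2.39,-4.37)
v2: (-3,-5) → rotate → (-0.66003,-5.79348) → ×s → (-0.65767,-5.77278) → (-0.66,-5.77)
v3: (1.5,-4) → rotate → (3.02183,-3.01969) → ×s → (3.01104,-3.00890) → (3.01,-3.01)
v4: (-3,0) → rotate → (-2.73066,-1.24238) → ×s → (-2.72091,-1.23794) → (-2.72,-1.24)

Cross-section at z=1.25: (-2.39,-4.37) (-0.66,-5.77) (3.01,-3.01) (-2.72,-1.24)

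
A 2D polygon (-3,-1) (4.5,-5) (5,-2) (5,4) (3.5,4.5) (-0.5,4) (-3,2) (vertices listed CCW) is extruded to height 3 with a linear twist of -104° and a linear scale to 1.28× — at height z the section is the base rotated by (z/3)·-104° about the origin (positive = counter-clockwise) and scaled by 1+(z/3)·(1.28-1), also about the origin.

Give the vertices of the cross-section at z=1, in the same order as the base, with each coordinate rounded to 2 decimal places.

t = z/height = 1/3 = 0.333333
s = 1 + (scale-1)·z/height = 1 + (1.28-1)·1/3 = 1.093333
θ = twist·z/height = -104°·1/3 = -34.6667° = -0.605047 rad
cos θ = 0.822475, sin θ = -0.568801 (intermediates below are computed at full precision and shown rounded to 5 d.p.)
v1: (-3,-1) → rotate → (-3.03623,0.88393) → ×s → (-3.31961,0.96643) → (-3.32,0.97)
v2: (4.5,-5) → rotate → (0.85713,-6.67198) → ×s → (0.93713,-7.29470) → (0.94,-7.29)
v3: (5,-2) → rotate → (2.97477,-4.48896) → ×s → (3.25242,-4.90793) → (3.25,-4.91)
v4: (5,4) → rotate → (6.38758,0.44589) → ×s → (6.98375,0.48751) → (6.98,0.49)
v5: (3.5,4.5) → rotate → (5.43827,1.71033) → ×s → (5.94584,1.86997) → (5.95,1.87)
v6: (-0.5,4) → rotate → (1.86397,3.57430) → ×s → (2.03794,3.90790) → (2.04,3.91)
v7: (-3,2) → rotate → (-1.32982,3.35135) → ×s → (-1.45394,3.66415) → (-1.45,3.66)

Cross-section at z=1: (-3.32,0.97) (0.94,-7.29) (3.25,-4.91) (6.98,0.49) (5.95,1.87) (2.04,3.91) (-1.45,3.66)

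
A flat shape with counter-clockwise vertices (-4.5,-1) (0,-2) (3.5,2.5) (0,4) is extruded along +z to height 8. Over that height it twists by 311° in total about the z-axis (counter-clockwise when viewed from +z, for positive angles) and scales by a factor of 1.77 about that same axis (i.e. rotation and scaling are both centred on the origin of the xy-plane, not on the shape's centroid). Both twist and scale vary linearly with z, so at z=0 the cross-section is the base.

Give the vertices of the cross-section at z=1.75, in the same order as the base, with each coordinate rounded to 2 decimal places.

t = z/height = 1.75/8 = 0.21875
s = 1 + (scale-1)·z/height = 1 + (1.77-1)·1.75/8 = 1.168438
θ = twist·z/height = 311°·1.75/8 = 68.0313° = 1.187369 rad
cos θ = 0.374101, sin θ = 0.927388 (intermediates below are computed at full precision and shown rounded to 5 d.p.)
v1: (-4.5,-1) → rotate → (-0.75607,-4.54735) → ×s → (-0.88342,-5.31329) → (-0.88,-5.31)
v2: (0,-2) → rotate → (1.85478,-0.74820) → ×s → (2.16719,-0.87423) → (2.17,-0.87)
v3: (3.5,2.5) → rotate → (-1.00912,4.18111) → ×s → (-1.17909,4.88537) → (-1.18,4.89)
v4: (0,4) → rotate → (-3.70955,1.49640) → ×s → (-4.33438,1.74845) → (-4.33,1.75)

Cross-section at z=1.75: (-0.88,-5.31) (2.17,-0.87) (-1.18,4.89) (-4.33,1.75)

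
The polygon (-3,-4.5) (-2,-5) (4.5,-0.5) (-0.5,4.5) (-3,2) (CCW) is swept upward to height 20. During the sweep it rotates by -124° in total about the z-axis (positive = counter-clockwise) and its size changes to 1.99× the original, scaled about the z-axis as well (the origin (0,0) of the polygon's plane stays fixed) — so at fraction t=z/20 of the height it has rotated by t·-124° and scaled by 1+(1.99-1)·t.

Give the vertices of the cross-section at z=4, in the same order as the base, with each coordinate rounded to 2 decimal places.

Cross-section at z=4: (-5.52,-3.39) (-4.69,-4.43) (4.64,-2.81) (1.72,5.15) (-2.26,3.68)

t = z/height = 4/20 = 0.2
s = 1 + (scale-1)·z/height = 1 + (1.99-1)·4/20 = 1.198000
θ = twist·z/height = -124°·4/20 = -24.8000° = -0.432842 rad
cos θ = 0.907777, sin θ = -0.419452 (intermediates below are computed at full precision and shown rounded to 5 d.p.)
v1: (-3,-4.5) → rotate → (-4.61087,-2.82664) → ×s → (-5.52382,-3.38632) → (-5.52,-3.39)
v2: (-2,-5) → rotate → (-3.91282,-3.69998) → ×s → (-4.68755,-4.43258) → (-4.69,-4.43)
v3: (4.5,-0.5) → rotate → (3.87527,-2.34142) → ×s → (4.64258,-2.80502) → (4.64,-2.81)
v4: (-0.5,4.5) → rotate → (1.43365,4.29472) → ×s → (1.71751,5.14508) → (1.72,5.15)
v5: (-3,2) → rotate → (-1.88443,3.07391) → ×s → (-2.25755,3.68255) → (-2.26,3.68)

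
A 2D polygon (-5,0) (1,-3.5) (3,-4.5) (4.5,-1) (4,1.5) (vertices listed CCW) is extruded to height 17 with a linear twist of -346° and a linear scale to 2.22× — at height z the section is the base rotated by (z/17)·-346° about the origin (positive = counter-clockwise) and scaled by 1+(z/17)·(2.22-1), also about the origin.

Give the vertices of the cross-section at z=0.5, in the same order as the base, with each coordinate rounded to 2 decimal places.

Cross-section at z=0.5: (-5.10,0.92) (0.38,-3.75) (2.24,-5.14) (4.41,-1.84) (4.35,0.80)

t = z/height = 0.5/17 = 0.0294118
s = 1 + (scale-1)·z/height = 1 + (2.22-1)·0.5/17 = 1.035882
θ = twist·z/height = -346°·0.5/17 = -10.1765° = -0.177613 rad
cos θ = 0.984268, sin θ = -0.176681 (intermediates below are computed at full precision and shown rounded to 5 d.p.)
v1: (-5,0) → rotate → (-4.92134,0.88340) → ×s → (-5.09793,0.91510) → (-5.10,0.92)
v2: (1,-3.5) → rotate → (0.36589,-3.62162) → ×s → (0.37902,-3.75157) → (0.38,-3.75)
v3: (3,-4.5) → rotate → (2.15774,-4.95925) → ×s → (2.23517,-5.13720) → (2.24,-5.14)
v4: (4.5,-1) → rotate → (4.25253,-1.77933) → ×s → (4.40512,-1.84318) → (4.41,-1.84)
v5: (4,1.5) → rotate → (4.20209,0.76968) → ×s → (4.35287,0.79730) → (4.35,0.80)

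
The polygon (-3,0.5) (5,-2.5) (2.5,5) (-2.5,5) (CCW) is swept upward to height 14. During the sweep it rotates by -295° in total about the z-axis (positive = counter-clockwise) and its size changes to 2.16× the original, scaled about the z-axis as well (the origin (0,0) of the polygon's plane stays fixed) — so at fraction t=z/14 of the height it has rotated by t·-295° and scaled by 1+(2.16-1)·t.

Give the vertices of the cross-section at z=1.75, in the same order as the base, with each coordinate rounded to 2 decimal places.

t = z/height = 1.75/14 = 0.125
s = 1 + (scale-1)·z/height = 1 + (2.16-1)·1.75/14 = 1.145000
θ = twist·z/height = -295°·1.75/14 = -36.8750° = -0.643590 rad
cos θ = 0.799947, sin θ = -0.600071 (intermediates below are computed at full precision and shown rounded to 5 d.p.)
v1: (-3,0.5) → rotate → (-2.09980,2.20019) → ×s → (-2.40428,2.51921) → (-2.40,2.52)
v2: (5,-2.5) → rotate → (2.49955,-5.00022) → ×s → (2.86199,-5.72525) → (2.86,-5.73)
v3: (2.5,5) → rotate → (5.00022,2.49955) → ×s → (5.72525,2.86199) → (5.73,2.86)
v4: (-2.5,5) → rotate → (1.00049,5.49991) → ×s → (1.14556,6.29740) → (1.15,6.30)

Cross-section at z=1.75: (-2.40,2.52) (2.86,-5.73) (5.73,2.86) (1.15,6.30)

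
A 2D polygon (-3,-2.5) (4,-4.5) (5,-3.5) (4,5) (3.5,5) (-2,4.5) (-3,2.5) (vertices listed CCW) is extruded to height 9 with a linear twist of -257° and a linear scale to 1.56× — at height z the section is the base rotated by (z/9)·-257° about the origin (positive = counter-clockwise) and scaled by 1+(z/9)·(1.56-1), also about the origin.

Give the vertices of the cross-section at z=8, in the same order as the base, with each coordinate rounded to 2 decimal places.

t = z/height = 8/9 = 0.888889
s = 1 + (scale-1)·z/height = 1 + (1.56-1)·8/9 = 1.497778
θ = twist·z/height = -257°·8/9 = -228.4444° = -3.987108 rad
cos θ = -0.663346, sin θ = 0.748313 (intermediates below are computed at full precision and shown rounded to 5 d.p.)
v1: (-3,-2.5) → rotate → (3.86082,-0.58657) → ×s → (5.78265,-0.87856) → (5.78,-0.88)
v2: (4,-4.5) → rotate → (0.71402,5.97831) → ×s → (1.06945,8.95418) → (1.07,8.95)
v3: (5,-3.5) → rotate → (-0.69763,6.06328) → ×s → (-1.04490,9.08144) → (-1.04,9.08)
v4: (4,5) → rotate → (-6.39495,-0.32348) → ×s → (-9.57821,-0.48450) → (-9.58,-0.48)
v5: (3.5,5) → rotate → (-6.06328,-0.69763) → ×s → (-9.08144,-1.04490) → (-9.08,-1.04)
v6: (-2,4.5) → rotate → (-2.04072,-4.48168) → ×s → (-3.05654,-6.71256) → (-3.06,-6.71)
v7: (-3,2.5) → rotate → (0.11926,-3.90330) → ×s → (0.17862,-5.84628) → (0.18,-5.85)

Cross-section at z=8: (5.78,-0.88) (1.07,8.95) (-1.04,9.08) (-9.58,-0.48) (-9.08,-1.04) (-3.06,-6.71) (0.18,-5.85)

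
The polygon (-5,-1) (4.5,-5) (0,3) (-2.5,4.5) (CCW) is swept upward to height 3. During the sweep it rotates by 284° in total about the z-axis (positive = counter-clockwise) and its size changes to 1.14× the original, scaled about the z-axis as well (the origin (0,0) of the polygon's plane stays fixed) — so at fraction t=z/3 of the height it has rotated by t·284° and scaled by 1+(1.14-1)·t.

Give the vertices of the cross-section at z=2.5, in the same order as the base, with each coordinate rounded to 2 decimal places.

t = z/height = 2.5/3 = 0.833333
s = 1 + (scale-1)·z/height = 1 + (1.14-1)·2.5/3 = 1.116667
θ = twist·z/height = 284°·2.5/3 = 236.6667° = 4.130613 rad
cos θ = -0.549509, sin θ = -0.835488 (intermediates below are computed at full precision and shown rounded to 5 d.p.)
v1: (-5,-1) → rotate → (1.91206,4.72695) → ×s → (2.13513,5.27843) → (2.14,5.28)
v2: (4.5,-5) → rotate → (-6.65023,-1.01215) → ×s → (-7.42609,-1.13023) → (-7.43,-1.13)
v3: (0,3) → rotate → (2.50646,-1.64853) → ×s → (2.79888,-1.84086) → (2.80,-1.84)
v4: (-2.5,4.5) → rotate → (5.13347,-0.38407) → ×s → (5.73237,-0.42888) → (5.73,-0.43)

Cross-section at z=2.5: (2.14,5.28) (-7.43,-1.13) (2.80,-1.84) (5.73,-0.43)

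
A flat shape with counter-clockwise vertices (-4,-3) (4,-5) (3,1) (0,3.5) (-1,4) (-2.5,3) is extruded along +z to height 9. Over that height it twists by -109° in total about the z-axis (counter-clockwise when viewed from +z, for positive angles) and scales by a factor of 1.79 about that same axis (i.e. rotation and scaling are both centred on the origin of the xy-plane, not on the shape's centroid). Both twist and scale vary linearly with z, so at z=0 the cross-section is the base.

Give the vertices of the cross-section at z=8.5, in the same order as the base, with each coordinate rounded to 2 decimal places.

t = z/height = 8.5/9 = 0.944444
s = 1 + (scale-1)·z/height = 1 + (1.79-1)·8.5/9 = 1.746111
θ = twist·z/height = -109°·8.5/9 = -102.9444° = -1.796720 rad
cos θ = -0.224006, sin θ = -0.974588 (intermediates below are computed at full precision and shown rounded to 5 d.p.)
v1: (-4,-3) → rotate → (-2.02774,4.57037) → ×s → (-3.54066,7.98037) → (-3.54,7.98)
v2: (4,-5) → rotate → (-5.76896,-2.77832) → ×s → (-10.07325,-4.85126) → (-10.07,-4.85)
v3: (3,1) → rotate → (0.30257,-3.14777) → ×s → (0.52832,-5.49636) → (0.53,-5.50)
v4: (0,3.5) → rotate → (3.41106,-0.78402) → ×s → (5.95608,-1.36899) → (5.96,-1.37)
v5: (-1,4) → rotate → (4.12236,0.07856) → ×s → (7.19809,0.13718) → (7.20,0.14)
v6: (-2.5,3) → rotate → (3.48378,1.76445) → ×s → (6.08306,3.08093) → (6.08,3.08)

Cross-section at z=8.5: (-3.54,7.98) (-10.07,-4.85) (0.53,-5.50) (5.96,-1.37) (7.20,0.14) (6.08,3.08)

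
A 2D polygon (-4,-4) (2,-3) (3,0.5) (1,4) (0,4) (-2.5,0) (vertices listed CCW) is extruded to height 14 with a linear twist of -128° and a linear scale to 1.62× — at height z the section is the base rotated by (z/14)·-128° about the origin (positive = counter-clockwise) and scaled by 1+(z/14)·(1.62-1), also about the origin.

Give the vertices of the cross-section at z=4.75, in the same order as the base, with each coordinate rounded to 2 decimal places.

Cross-section at z=4.75: (-6.84,-0.19) (-0.74,-4.30) (3.05,-2.06) (4.21,2.68) (3.33,3.52) (-2.20,2.08)

t = z/height = 4.75/14 = 0.339286
s = 1 + (scale-1)·z/height = 1 + (1.62-1)·4.75/14 = 1.210357
θ = twist·z/height = -128°·4.75/14 = -43.4286° = -0.757972 rad
cos θ = 0.726232, sin θ = -0.687450 (intermediates below are computed at full precision and shown rounded to 5 d.p.)
v1: (-4,-4) → rotate → (-5.65473,-0.15513) → ×s → (-6.84424,-0.18776) → (-6.84,-0.19)
v2: (2,-3) → rotate → (-0.60989,-3.55360) → ×s → (-0.73818,-4.30112) → (-0.74,-4.30)
v3: (3,0.5) → rotate → (2.52242,-1.69923) → ×s → (3.05303,-2.05668) → (3.05,-2.06)
v4: (1,4) → rotate → (3.47603,2.21748) → ×s → (4.20724,2.68394) → (4.21,2.68)
v5: (0,4) → rotate → (2.74980,2.90493) → ×s → (3.32824,3.51600) → (3.33,3.52)
v6: (-2.5,0) → rotate → (-1.81558,1.71862) → ×s → (-2.19750,2.08015) → (-2.20,2.08)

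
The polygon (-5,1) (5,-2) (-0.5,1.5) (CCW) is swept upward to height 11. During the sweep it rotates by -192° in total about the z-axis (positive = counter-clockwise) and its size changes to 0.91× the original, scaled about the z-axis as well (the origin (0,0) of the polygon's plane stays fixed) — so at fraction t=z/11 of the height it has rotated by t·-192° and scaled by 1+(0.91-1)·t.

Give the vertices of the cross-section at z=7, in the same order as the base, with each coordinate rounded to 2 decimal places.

Cross-section at z=7: (3.31,3.49) (-4.11,-2.99) (1.45,-0.35)

t = z/height = 7/11 = 0.636364
s = 1 + (scale-1)·z/height = 1 + (0.91-1)·7/11 = 0.942727
θ = twist·z/height = -192°·7/11 = -122.1818° = -2.132475 rad
cos θ = -0.532608, sin θ = -0.846362 (intermediates below are computed at full precision and shown rounded to 5 d.p.)
v1: (-5,1) → rotate → (3.50940,3.69920) → ×s → (3.30841,3.48734) → (3.31,3.49)
v2: (5,-2) → rotate → (-4.35576,-3.16660) → ×s → (-4.10630,-2.98524) → (-4.11,-2.99)
v3: (-0.5,1.5) → rotate → (1.53585,-0.37573) → ×s → (1.44789,-0.35421) → (1.45,-0.35)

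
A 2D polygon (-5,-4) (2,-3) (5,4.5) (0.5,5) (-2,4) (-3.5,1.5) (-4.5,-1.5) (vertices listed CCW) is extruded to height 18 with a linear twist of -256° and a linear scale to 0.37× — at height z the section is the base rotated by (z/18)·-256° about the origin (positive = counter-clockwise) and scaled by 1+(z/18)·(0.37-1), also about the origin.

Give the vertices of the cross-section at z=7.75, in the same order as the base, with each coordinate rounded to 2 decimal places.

Cross-section at z=7.75: (-1.48,4.43) (-2.56,-0.61) (1.82,-4.55) (3.29,-1.60) (3.24,0.36) (1.91,2.02) (0.11,3.46)

t = z/height = 7.75/18 = 0.430556
s = 1 + (scale-1)·z/height = 1 + (0.37-1)·7.75/18 = 0.728750
θ = twist·z/height = -256°·7.75/18 = -110.2222° = -1.923741 rad
cos θ = -0.345662, sin θ = -0.938359 (intermediates below are computed at full precision and shown rounded to 5 d.p.)
v1: (-5,-4) → rotate → (-2.02513,6.07444) → ×s → (-1.47581,4.42675) → (-1.48,4.43)
v2: (2,-3) → rotate → (-3.50640,-0.83973) → ×s → (-2.55529,-0.61195) → (-2.56,-0.61)
v3: (5,4.5) → rotate → (2.49430,-6.24727) → ×s → (1.81772,-4.55270) → (1.82,-4.55)
v4: (0.5,5) → rotate → (4.51896,-2.19749) → ×s → (3.29320,-1.60142) → (3.29,-1.60)
v5: (-2,4) → rotate → (4.44476,0.49407) → ×s → (3.23912,0.36005) → (3.24,0.36)
v6: (-3.5,1.5) → rotate → (2.61736,2.76576) → ×s → (1.90740,2.01555) → (1.91,2.02)
v7: (-4.5,-1.5) → rotate → (0.14794,4.74111) → ×s → (0.10781,3.45508) → (0.11,3.46)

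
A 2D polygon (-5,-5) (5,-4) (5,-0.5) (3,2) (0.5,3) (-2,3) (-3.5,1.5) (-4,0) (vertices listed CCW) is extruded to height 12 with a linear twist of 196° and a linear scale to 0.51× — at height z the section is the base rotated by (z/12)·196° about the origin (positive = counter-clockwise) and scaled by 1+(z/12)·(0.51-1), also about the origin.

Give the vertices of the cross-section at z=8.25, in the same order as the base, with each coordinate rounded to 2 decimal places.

t = z/height = 8.25/12 = 0.6875
s = 1 + (scale-1)·z/height = 1 + (0.51-1)·8.25/12 = 0.663125
θ = twist·z/height = 196°·8.25/12 = 134.7500° = 2.351831 rad
cos θ = -0.704015, sin θ = 0.710185 (intermediates below are computed at full precision and shown rounded to 5 d.p.)
v1: (-5,-5) → rotate → (7.07100,-0.03085) → ×s → (4.68896,-0.02046) → (4.69,-0.02)
v2: (5,-4) → rotate → (-0.67933,6.36699) → ×s → (-0.45048,4.22211) → (-0.45,4.22)
v3: (5,-0.5) → rotate → (-3.16498,3.90293) → ×s → (-2.09878,2.58813) → (-2.10,2.59)
v4: (3,2) → rotate → (-3.53241,0.72253) → ×s → (-2.34243,0.47913) → (-2.34,0.48)
v5: (0.5,3) → rotate → (-2.48256,-1.75695) → ×s → (-1.64625,-1.16508) → (-1.65,-1.17)
v6: (-2,3) → rotate → (-0.72253,-3.53241) → ×s → (-0.47913,-2.34243) → (-0.48,-2.34)
v7: (-3.5,1.5) → rotate → (1.39877,-3.54167) → ×s → (0.92756,-2.34857) → (0.93,-2.35)
v8: (-4,0) → rotate → (2.81606,-2.84074) → ×s → (1.86740,-1.88377) → (1.87,-1.88)

Cross-section at z=8.25: (4.69,-0.02) (-0.45,4.22) (-2.10,2.59) (-2.34,0.48) (-1.65,-1.17) (-0.48,-2.34) (0.93,-2.35) (1.87,-1.88)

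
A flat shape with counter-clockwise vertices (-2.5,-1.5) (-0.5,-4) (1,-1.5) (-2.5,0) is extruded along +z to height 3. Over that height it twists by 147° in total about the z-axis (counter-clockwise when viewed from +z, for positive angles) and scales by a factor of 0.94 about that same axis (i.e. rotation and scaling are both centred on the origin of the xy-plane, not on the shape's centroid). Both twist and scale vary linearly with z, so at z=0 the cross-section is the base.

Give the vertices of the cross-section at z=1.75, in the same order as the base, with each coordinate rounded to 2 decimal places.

Cross-section at z=1.75: (1.26,-2.51) (3.81,-0.77) (1.52,0.86) (-0.18,-2.41)

t = z/height = 1.75/3 = 0.583333
s = 1 + (scale-1)·z/height = 1 + (0.94-1)·1.75/3 = 0.965000
θ = twist·z/height = 147°·1.75/3 = 85.7500° = 1.496620 rad
cos θ = 0.074108, sin θ = 0.997250 (intermediates below are computed at full precision and shown rounded to 5 d.p.)
v1: (-2.5,-1.5) → rotate → (1.31060,-2.60429) → ×s → (1.26473,-2.51314) → (1.26,-2.51)
v2: (-0.5,-4) → rotate → (3.95195,-0.79506) → ×s → (3.81363,-0.76723) → (3.81,-0.77)
v3: (1,-1.5) → rotate → (1.56998,0.88609) → ×s → (1.51503,0.85507) → (1.52,0.86)
v4: (-2.5,0) → rotate → (-0.18527,-2.49313) → ×s → (-0.17879,-2.40587) → (-0.18,-2.41)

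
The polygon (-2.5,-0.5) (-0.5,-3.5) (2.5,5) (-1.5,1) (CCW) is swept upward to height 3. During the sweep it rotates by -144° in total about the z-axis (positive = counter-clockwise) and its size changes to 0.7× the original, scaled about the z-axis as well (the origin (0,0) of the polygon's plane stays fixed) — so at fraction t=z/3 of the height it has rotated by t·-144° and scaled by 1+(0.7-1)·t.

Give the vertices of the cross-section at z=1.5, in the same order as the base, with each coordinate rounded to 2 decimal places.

t = z/height = 1.5/3 = 0.5
s = 1 + (scale-1)·z/height = 1 + (0.7-1)·1.5/3 = 0.850000
θ = twist·z/height = -144°·1.5/3 = -72.0000° = -1.256637 rad
cos θ = 0.309017, sin θ = -0.951057 (intermediates below are computed at full precision and shown rounded to 5 d.p.)
v1: (-2.5,-0.5) → rotate → (-1.24807,2.22313) → ×s → (-1.06086,1.88966) → (-1.06,1.89)
v2: (-0.5,-3.5) → rotate → (-3.48321,-0.60603) → ×s → (-2.96073,-0.51513) → (-2.96,-0.52)
v3: (2.5,5) → rotate → (5.52783,-0.83256) → ×s → (4.69865,-0.70767) → (4.70,-0.71)
v4: (-1.5,1) → rotate → (0.48753,1.73560) → ×s → (0.41440,1.47526) → (0.41,1.48)

Cross-section at z=1.5: (-1.06,1.89) (-2.96,-0.52) (4.70,-0.71) (0.41,1.48)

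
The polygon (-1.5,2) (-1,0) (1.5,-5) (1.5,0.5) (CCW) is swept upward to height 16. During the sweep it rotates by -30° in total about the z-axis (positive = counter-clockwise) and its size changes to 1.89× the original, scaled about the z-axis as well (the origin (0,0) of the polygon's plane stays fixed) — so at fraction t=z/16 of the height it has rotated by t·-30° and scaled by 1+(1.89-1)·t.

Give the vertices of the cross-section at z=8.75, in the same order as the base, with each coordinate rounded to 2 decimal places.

t = z/height = 8.75/16 = 0.546875
s = 1 + (scale-1)·z/height = 1 + (1.89-1)·8.75/16 = 1.486719
θ = twist·z/height = -30°·8.75/16 = -16.4063° = -0.286343 rad
cos θ = 0.959283, sin θ = -0.282446 (intermediates below are computed at full precision and shown rounded to 5 d.p.)
v1: (-1.5,2) → rotate → (-0.87403,2.34224) → ×s → (-1.29944,3.48225) → (-1.30,3.48)
v2: (-1,0) → rotate → (-0.95928,0.28245) → ×s → (-1.42618,0.41992) → (-1.43,0.42)
v3: (1.5,-5) → rotate → (0.02669,-5.22009) → ×s → (0.03969,-7.76080) → (0.04,-7.76)
v4: (1.5,0.5) → rotate → (1.58015,0.05597) → ×s → (2.34924,0.08322) → (2.35,0.08)

Cross-section at z=8.75: (-1.30,3.48) (-1.43,0.42) (0.04,-7.76) (2.35,0.08)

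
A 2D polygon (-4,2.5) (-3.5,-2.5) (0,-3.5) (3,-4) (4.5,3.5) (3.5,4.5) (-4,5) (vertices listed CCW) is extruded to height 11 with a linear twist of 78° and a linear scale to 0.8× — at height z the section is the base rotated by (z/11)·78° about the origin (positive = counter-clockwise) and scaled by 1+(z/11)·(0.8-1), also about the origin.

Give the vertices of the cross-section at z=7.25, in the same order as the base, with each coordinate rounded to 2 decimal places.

Cross-section at z=7.25: (-3.86,-1.36) (-0.20,-3.73) (2.38,-1.90) (4.34,-0.13) (0.06,4.95) (-1.16,4.81) (-5.56,-0.01)

t = z/height = 7.25/11 = 0.659091
s = 1 + (scale-1)·z/height = 1 + (0.8-1)·7.25/11 = 0.868182
θ = twist·z/height = 78°·7.25/11 = 51.4091° = 0.897258 rad
cos θ = 0.623756, sin θ = 0.781619 (intermediates below are computed at full precision and shown rounded to 5 d.p.)
v1: (-4,2.5) → rotate → (-4.44907,-1.56709) → ×s → (-3.86260,-1.36052) → (-3.86,-1.36)
v2: (-3.5,-2.5) → rotate → (-0.22910,-4.29506) → ×s → (-0.19890,-3.72889) → (-0.20,-3.73)
v3: (0,-3.5) → rotate → (2.73567,-2.18314) → ×s → (2.37506,-1.89537) → (2.38,-1.90)
v4: (3,-4) → rotate → (4.99774,-0.15016) → ×s → (4.33895,-0.13037) → (4.34,-0.13)
v5: (4.5,3.5) → rotate → (0.07123,5.70043) → ×s → (0.06184,4.94901) → (0.06,4.95)
v6: (3.5,4.5) → rotate → (-1.33414,5.54257) → ×s → (-1.15828,4.81196) → (-1.16,4.81)
v7: (-4,5) → rotate → (-6.40312,-0.00770) → ×s → (-5.55907,-0.00668) → (-5.56,-0.01)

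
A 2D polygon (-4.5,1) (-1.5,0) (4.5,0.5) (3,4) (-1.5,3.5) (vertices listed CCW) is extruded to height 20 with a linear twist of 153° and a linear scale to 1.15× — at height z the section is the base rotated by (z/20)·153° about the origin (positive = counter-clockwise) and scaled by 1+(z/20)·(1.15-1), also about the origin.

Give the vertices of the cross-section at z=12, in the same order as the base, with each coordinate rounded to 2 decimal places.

Cross-section at z=12: (-0.94,-4.94) (0.05,-1.63) (-0.70,4.89) (-4.46,3.13) (-3.76,-1.75)

t = z/height = 12/20 = 0.6
s = 1 + (scale-1)·z/height = 1 + (1.15-1)·12/20 = 1.090000
θ = twist·z/height = 153°·12/20 = 91.8000° = 1.602212 rad
cos θ = -0.031411, sin θ = 0.999507 (intermediates below are computed at full precision and shown rounded to 5 d.p.)
v1: (-4.5,1) → rotate → (-0.85816,-4.52919) → ×s → (-0.93539,-4.93682) → (-0.94,-4.94)
v2: (-1.5,0) → rotate → (0.04712,-1.49926) → ×s → (0.05136,-1.63419) → (0.05,-1.63)
v3: (4.5,0.5) → rotate → (-0.64110,4.48207) → ×s → (-0.69880,4.88546) → (-0.70,4.89)
v4: (3,4) → rotate → (-4.09226,2.87288) → ×s → (-4.46056,3.13144) → (-4.46,3.13)
v5: (-1.5,3.5) → rotate → (-3.45116,-1.60920) → ×s → (-3.76176,-1.75403) → (-3.76,-1.75)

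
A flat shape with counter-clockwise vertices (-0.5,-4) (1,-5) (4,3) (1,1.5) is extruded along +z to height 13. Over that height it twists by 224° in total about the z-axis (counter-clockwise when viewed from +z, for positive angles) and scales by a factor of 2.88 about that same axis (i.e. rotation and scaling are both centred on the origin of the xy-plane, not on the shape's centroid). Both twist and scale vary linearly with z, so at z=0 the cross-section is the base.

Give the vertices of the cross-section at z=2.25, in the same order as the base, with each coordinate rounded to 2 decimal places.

Cross-section at z=2.25: (2.80,-4.55) (5.18,-4.34) (1.64,6.42) (-0.21,2.38)

t = z/height = 2.25/13 = 0.173077
s = 1 + (scale-1)·z/height = 1 + (2.88-1)·2.25/13 = 1.325385
θ = twist·z/height = 224°·2.25/13 = 38.7692° = 0.676651 rad
cos θ = 0.779674, sin θ = 0.626185 (intermediates below are computed at full precision and shown rounded to 5 d.p.)
v1: (-0.5,-4) → rotate → (2.11490,-3.43179) → ×s → (2.80306,-4.54844) → (2.80,-4.55)
v2: (1,-5) → rotate → (3.91060,-3.27219) → ×s → (5.18305,-4.33691) → (5.18,-4.34)
v3: (4,3) → rotate → (1.24014,4.84376) → ×s → (1.64366,6.41985) → (1.64,6.42)
v4: (1,1.5) → rotate → (-0.15960,1.79570) → ×s → (-0.21154,2.37999) → (-0.21,2.38)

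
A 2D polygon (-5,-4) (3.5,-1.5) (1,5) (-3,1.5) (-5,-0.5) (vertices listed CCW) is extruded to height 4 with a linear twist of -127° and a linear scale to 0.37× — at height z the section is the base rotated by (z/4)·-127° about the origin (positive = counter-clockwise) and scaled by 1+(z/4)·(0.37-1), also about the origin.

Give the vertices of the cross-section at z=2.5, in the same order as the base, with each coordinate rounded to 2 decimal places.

t = z/height = 2.5/4 = 0.625
s = 1 + (scale-1)·z/height = 1 + (0.37-1)·2.5/4 = 0.606250
θ = twist·z/height = -127°·2.5/4 = -79.3750° = -1.385355 rad
cos θ = 0.184380, sin θ = -0.982855 (intermediates below are computed at full precision and shown rounded to 5 d.p.)
v1: (-5,-4) → rotate → (-4.85332,4.17675) → ×s → (-2.94233,2.53216) → (-2.94,2.53)
v2: (3.5,-1.5) → rotate → (-0.82895,-3.71656) → ×s → (-0.50255,-2.25317) → (-0.50,-2.25)
v3: (1,5) → rotate → (5.09866,-0.06095) → ×s → (3.09106,-0.03695) → (3.09,-0.04)
v4: (-3,1.5) → rotate → (0.92114,3.22514) → ×s → (0.55844,1.95524) → (0.56,1.96)
v5: (-5,-0.5) → rotate → (-1.41333,4.82208) → ×s → (-0.85683,2.92339) → (-0.86,2.92)

Cross-section at z=2.5: (-2.94,2.53) (-0.50,-2.25) (3.09,-0.04) (0.56,1.96) (-0.86,2.92)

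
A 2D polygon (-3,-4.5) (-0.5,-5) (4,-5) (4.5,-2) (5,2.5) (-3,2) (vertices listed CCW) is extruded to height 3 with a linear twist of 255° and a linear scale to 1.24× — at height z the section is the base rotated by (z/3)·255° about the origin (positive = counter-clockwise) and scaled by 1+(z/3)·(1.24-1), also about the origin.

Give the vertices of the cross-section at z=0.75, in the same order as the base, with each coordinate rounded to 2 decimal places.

t = z/height = 0.75/3 = 0.25
s = 1 + (scale-1)·z/height = 1 + (1.24-1)·0.75/3 = 1.060000
θ = twist·z/height = 255°·0.75/3 = 63.7500° = 1.112647 rad
cos θ = 0.442289, sin θ = 0.896873 (intermediates below are computed at full precision and shown rounded to 5 d.p.)
v1: (-3,-4.5) → rotate → (2.70906,-4.68092) → ×s → (2.87160,-4.96177) → (2.87,-4.96)
v2: (-0.5,-5) → rotate → (4.26322,-2.65988) → ×s → (4.51901,-2.81947) → (4.52,-2.82)
v3: (4,-5) → rotate → (6.25352,1.37605) → ×s → (6.62873,1.45861) → (6.63,1.46)
v4: (4.5,-2) → rotate → (3.78404,3.15135) → ×s → (4.01109,3.34043) → (4.01,3.34)
v5: (5,2.5) → rotate → (-0.03074,5.59009) → ×s → (-0.03258,5.92549) → (-0.03,5.93)
v6: (-3,2) → rotate → (-3.12061,-1.80604) → ×s → (-3.30785,-1.91440) → (-3.31,-1.91)

Cross-section at z=0.75: (2.87,-4.96) (4.52,-2.82) (6.63,1.46) (4.01,3.34) (-0.03,5.93) (-3.31,-1.91)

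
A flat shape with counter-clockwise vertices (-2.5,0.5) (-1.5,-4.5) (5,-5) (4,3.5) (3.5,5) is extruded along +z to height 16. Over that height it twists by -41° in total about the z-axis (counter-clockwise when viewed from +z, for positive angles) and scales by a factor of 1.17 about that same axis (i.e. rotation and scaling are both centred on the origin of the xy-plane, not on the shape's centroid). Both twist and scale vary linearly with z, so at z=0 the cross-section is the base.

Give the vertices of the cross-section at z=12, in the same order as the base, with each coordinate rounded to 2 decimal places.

Cross-section at z=12: (-2.13,1.93) (-4.05,-3.50) (1.96,-7.73) (5.89,1.09) (6.27,2.83)

t = z/height = 12/16 = 0.75
s = 1 + (scale-1)·z/height = 1 + (1.17-1)·12/16 = 1.127500
θ = twist·z/height = -41°·12/16 = -30.7500° = -0.536689 rad
cos θ = 0.859406, sin θ = -0.511293 (intermediates below are computed at full precision and shown rounded to 5 d.p.)
v1: (-2.5,0.5) → rotate → (-1.89287,1.70794) → ×s → (-2.13421,1.92570) → (-2.13,1.93)
v2: (-1.5,-4.5) → rotate → (-3.58993,-3.10039) → ×s → (-4.04764,-3.49569) → (-4.05,-3.50)
v3: (5,-5) → rotate → (1.74057,-6.85350) → ×s → (1.96249,-7.72732) → (1.96,-7.73)
v4: (4,3.5) → rotate → (5.22715,0.96275) → ×s → (5.89361,1.08550) → (5.89,1.09)
v5: (3.5,5) → rotate → (5.56439,2.50751) → ×s → (6.27385,2.82721) → (6.27,2.83)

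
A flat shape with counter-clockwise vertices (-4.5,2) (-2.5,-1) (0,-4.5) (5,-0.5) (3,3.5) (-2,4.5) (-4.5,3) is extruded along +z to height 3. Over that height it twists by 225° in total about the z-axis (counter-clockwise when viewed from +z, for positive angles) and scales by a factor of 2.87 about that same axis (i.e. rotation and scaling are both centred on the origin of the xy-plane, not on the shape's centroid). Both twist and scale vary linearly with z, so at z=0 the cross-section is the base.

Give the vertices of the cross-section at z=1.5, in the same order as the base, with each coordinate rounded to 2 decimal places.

t = z/height = 1.5/3 = 0.5
s = 1 + (scale-1)·z/height = 1 + (2.87-1)·1.5/3 = 1.935000
θ = twist·z/height = 225°·1.5/3 = 112.5000° = 1.963495 rad
cos θ = -0.382683, sin θ = 0.923880 (intermediates below are computed at full precision and shown rounded to 5 d.p.)
v1: (-4.5,2) → rotate → (-0.12568,-4.92282) → ×s → (-0.24320,-9.52567) → (-0.24,-9.53)
v2: (-2.5,-1) → rotate → (1.88059,-1.92702) → ×s → (3.63894,-3.72877) → (3.64,-3.73)
v3: (0,-4.5) → rotate → (4.15746,1.72208) → ×s → (8.04468,3.33222) → (8.04,3.33)
v4: (5,-0.5) → rotate → (-1.45148,4.81074) → ×s → (-2.80861,9.30878) → (-2.81,9.31)
v5: (3,3.5) → rotate → (-4.38163,1.43225) → ×s → (-8.47845,2.77140) → (-8.48,2.77)
v6: (-2,4.5) → rotate → (-3.39209,-3.56983) → ×s → (-6.56370,-6.90763) → (-6.56,-6.91)
v7: (-4.5,3) → rotate → (-1.04956,-5.30551) → ×s → (-2.03090,-10.26616) → (-2.03,-10.27)

Cross-section at z=1.5: (-0.24,-9.53) (3.64,-3.73) (8.04,3.33) (-2.81,9.31) (-8.48,2.77) (-6.56,-6.91) (-2.03,-10.27)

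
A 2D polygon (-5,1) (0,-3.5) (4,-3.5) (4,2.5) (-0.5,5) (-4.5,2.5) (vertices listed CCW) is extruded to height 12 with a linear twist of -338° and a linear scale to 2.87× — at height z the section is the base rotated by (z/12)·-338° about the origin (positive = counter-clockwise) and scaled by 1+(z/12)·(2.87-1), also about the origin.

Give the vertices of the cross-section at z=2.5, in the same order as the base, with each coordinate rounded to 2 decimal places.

Cross-section at z=2.5: (-1.02,7.01) (-4.58,-1.63) (-2.72,-6.87) (5.14,-4.07) (6.31,2.98) (1.18,7.06)

t = z/height = 2.5/12 = 0.208333
s = 1 + (scale-1)·z/height = 1 + (2.87-1)·2.5/12 = 1.389583
θ = twist·z/height = -338°·2.5/12 = -70.4167° = -1.229003 rad
cos θ = 0.335178, sin θ = -0.942155 (intermediates below are computed at full precision and shown rounded to 5 d.p.)
v1: (-5,1) → rotate → (-0.73373,5.04595) → ×s → (-1.01958,7.01177) → (-1.02,7.01)
v2: (0,-3.5) → rotate → (-3.29754,-1.17312) → ×s → (-4.58221,-1.63015) → (-4.58,-1.63)
v3: (4,-3.5) → rotate → (-1.95683,-4.94174) → ×s → (-2.71918,-6.86696) → (-2.72,-6.87)
v4: (4,2.5) → rotate → (3.69610,-2.93068) → ×s → (5.13604,-4.07242) → (5.14,-4.07)
v5: (-0.5,5) → rotate → (4.54319,2.14697) → ×s → (6.31314,2.98339) → (6.31,2.98)
v6: (-4.5,2.5) → rotate → (0.84709,5.07764) → ×s → (1.17710,7.05581) → (1.18,7.06)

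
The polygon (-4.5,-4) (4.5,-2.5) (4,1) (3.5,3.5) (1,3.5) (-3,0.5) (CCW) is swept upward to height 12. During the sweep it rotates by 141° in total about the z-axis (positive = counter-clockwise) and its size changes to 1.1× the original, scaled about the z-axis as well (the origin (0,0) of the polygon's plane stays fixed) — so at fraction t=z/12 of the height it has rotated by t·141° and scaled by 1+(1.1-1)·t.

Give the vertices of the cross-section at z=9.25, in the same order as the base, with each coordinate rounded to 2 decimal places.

Cross-section at z=9.25: (5.63,-3.21) (1.00,5.45) (-2.40,3.74) (-4.78,2.36) (-3.92,-0.19) (0.53,-3.23)

t = z/height = 9.25/12 = 0.770833
s = 1 + (scale-1)·z/height = 1 + (1.1-1)·9.25/12 = 1.077083
θ = twist·z/height = 141°·9.25/12 = 108.6875° = 1.896955 rad
cos θ = -0.320406, sin θ = 0.947280 (intermediates below are computed at full precision and shown rounded to 5 d.p.)
v1: (-4.5,-4) → rotate → (5.23095,-2.98114) → ×s → (5.63417,-3.21093) → (5.63,-3.21)
v2: (4.5,-2.5) → rotate → (0.92637,5.06378) → ×s → (0.99778,5.45411) → (1.00,5.45)
v3: (4,1) → rotate → (-2.22891,3.46871) → ×s → (-2.40072,3.73609) → (-2.40,3.74)
v4: (3.5,3.5) → rotate → (-4.43690,2.19406) → ×s → (-4.77891,2.36318) → (-4.78,2.36)
v5: (1,3.5) → rotate → (-3.63589,-0.17414) → ×s → (-3.91615,-0.18757) → (-3.92,-0.19)
v6: (-3,0.5) → rotate → (0.48758,-3.00204) → ×s → (0.52516,-3.23345) → (0.53,-3.23)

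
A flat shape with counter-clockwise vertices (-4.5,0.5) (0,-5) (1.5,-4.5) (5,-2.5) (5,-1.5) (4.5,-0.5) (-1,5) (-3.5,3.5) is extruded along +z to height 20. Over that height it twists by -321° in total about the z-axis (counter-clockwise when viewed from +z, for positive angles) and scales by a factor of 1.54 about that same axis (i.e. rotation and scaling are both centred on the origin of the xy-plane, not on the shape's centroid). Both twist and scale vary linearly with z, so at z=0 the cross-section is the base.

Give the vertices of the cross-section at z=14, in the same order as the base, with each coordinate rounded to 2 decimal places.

t = z/height = 14/20 = 0.7
s = 1 + (scale-1)·z/height = 1 + (1.54-1)·14/20 = 1.378000
θ = twist·z/height = -321°·14/20 = -224.7000° = -3.921755 rad
cos θ = -0.710799, sin θ = 0.703395 (intermediates below are computed at full precision and shown rounded to 5 d.p.)
v1: (-4.5,0.5) → rotate → (2.84690,-3.52068) → ×s → (3.92303,-4.85149) → (3.92,-4.85)
v2: (0,-5) → rotate → (3.51697,3.55400) → ×s → (4.84639,4.89741) → (4.85,4.90)
v3: (1.5,-4.5) → rotate → (2.09908,4.25369) → ×s → (2.89253,5.86158) → (2.89,5.86)
v4: (5,-2.5) → rotate → (-1.79551,5.29397) → ×s → (-2.47421,7.29509) → (-2.47,7.30)
v5: (5,-1.5) → rotate → (-2.49891,4.58317) → ×s → (-3.44349,6.31561) → (-3.44,6.32)
v6: (4.5,-0.5) → rotate → (-2.84690,3.52068) → ×s → (-3.92303,4.85149) → (-3.92,4.85)
v7: (-1,5) → rotate → (-2.80617,-4.25739) → ×s → (-3.86691,-5.86669) → (-3.87,-5.87)
v8: (-3.5,3.5) → rotate → (0.02592,-4.94968) → ×s → (0.03571,-6.82066) → (0.04,-6.82)

Cross-section at z=14: (3.92,-4.85) (4.85,4.90) (2.89,5.86) (-2.47,7.30) (-3.44,6.32) (-3.92,4.85) (-3.87,-5.87) (0.04,-6.82)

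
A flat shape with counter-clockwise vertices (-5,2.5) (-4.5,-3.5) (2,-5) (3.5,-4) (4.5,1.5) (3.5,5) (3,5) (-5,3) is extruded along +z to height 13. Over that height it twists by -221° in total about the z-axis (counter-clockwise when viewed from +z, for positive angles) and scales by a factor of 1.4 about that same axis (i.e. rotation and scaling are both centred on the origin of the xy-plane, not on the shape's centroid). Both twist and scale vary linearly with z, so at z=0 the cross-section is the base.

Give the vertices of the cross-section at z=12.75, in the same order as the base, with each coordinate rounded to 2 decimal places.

t = z/height = 12.75/13 = 0.980769
s = 1 + (scale-1)·z/height = 1 + (1.4-1)·12.75/13 = 1.392308
θ = twist·z/height = -221°·12.75/13 = -216.7500° = -3.783001 rad
cos θ = -0.801254, sin θ = 0.598325 (intermediates below are computed at full precision and shown rounded to 5 d.p.)
v1: (-5,2.5) → rotate → (2.51046,-4.99476) → ×s → (3.49533,-6.95424) → (3.50,-6.95)
v2: (-4.5,-3.5) → rotate → (5.69978,0.11193) → ×s → (7.93585,0.15584) → (7.94,0.16)
v3: (2,-5) → rotate → (1.38912,5.20292) → ×s → (1.93408,7.24406) → (1.93,7.24)
v4: (3.5,-4) → rotate → (-0.41109,5.29915) → ×s → (-0.57236,7.37805) → (-0.57,7.38)
v5: (4.5,1.5) → rotate → (-4.50313,1.49058) → ×s → (-6.26974,2.07535) → (-6.27,2.08)
v6: (3.5,5) → rotate → (-5.79601,-1.91213) → ×s → (-8.06983,-2.66228) → (-8.07,-2.66)
v7: (3,5) → rotate → (-5.39538,-2.21130) → ×s → (-7.51204,-3.07880) → (-7.51,-3.08)
v8: (-5,3) → rotate → (2.21130,-5.39538) → ×s → (3.07880,-7.51204) → (3.08,-7.51)

Cross-section at z=12.75: (3.50,-6.95) (7.94,0.16) (1.93,7.24) (-0.57,7.38) (-6.27,2.08) (-8.07,-2.66) (-7.51,-3.08) (3.08,-7.51)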